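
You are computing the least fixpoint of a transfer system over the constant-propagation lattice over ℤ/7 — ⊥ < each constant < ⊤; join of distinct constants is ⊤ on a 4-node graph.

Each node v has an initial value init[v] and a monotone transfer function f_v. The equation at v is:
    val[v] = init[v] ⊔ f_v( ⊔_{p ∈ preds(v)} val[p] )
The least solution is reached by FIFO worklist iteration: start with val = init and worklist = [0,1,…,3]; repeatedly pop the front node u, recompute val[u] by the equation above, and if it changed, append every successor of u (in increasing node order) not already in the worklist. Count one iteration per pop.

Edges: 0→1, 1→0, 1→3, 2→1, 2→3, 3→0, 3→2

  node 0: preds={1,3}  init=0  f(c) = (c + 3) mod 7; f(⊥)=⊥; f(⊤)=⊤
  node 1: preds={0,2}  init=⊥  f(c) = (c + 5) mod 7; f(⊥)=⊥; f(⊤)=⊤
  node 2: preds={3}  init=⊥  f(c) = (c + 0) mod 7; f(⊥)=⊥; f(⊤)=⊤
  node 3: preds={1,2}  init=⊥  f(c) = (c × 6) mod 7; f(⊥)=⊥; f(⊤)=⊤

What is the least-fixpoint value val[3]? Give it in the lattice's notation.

⊤

Iteration log — 12 steps:
  step 1. node 0  ⊔preds=⊥  new=0  stable
  step 2. node 1  ⊔preds=0  new=5  old=⊥  +wl: 0
  step 3. node 2  ⊔preds=⊥  new=⊥  stable
  step 4. node 3  ⊔preds=5  new=2  old=⊥  +wl: 2
  step 5. node 0  ⊔preds=⊤  new=⊤  old=0  +wl: 1
  step 6. node 2  ⊔preds=2  new=2  old=⊥  +wl: 3
  step 7. node 1  ⊔preds=⊤  new=⊤  old=5  +wl: 0
  step 8. node 3  ⊔preds=⊤  new=⊤  old=2  +wl: 2
  step 9. node 0  ⊔preds=⊤  new=⊤  stable
  step 10. node 2  ⊔preds=⊤  new=⊤  old=2  +wl: 1,3
  step 11. node 1  ⊔preds=⊤  new=⊤  stable
  step 12. node 3  ⊔preds=⊤  new=⊤  stable

Least fixpoint reached:
  node 0: ⊤
  node 1: ⊤
  node 2: ⊤
  node 3: ⊤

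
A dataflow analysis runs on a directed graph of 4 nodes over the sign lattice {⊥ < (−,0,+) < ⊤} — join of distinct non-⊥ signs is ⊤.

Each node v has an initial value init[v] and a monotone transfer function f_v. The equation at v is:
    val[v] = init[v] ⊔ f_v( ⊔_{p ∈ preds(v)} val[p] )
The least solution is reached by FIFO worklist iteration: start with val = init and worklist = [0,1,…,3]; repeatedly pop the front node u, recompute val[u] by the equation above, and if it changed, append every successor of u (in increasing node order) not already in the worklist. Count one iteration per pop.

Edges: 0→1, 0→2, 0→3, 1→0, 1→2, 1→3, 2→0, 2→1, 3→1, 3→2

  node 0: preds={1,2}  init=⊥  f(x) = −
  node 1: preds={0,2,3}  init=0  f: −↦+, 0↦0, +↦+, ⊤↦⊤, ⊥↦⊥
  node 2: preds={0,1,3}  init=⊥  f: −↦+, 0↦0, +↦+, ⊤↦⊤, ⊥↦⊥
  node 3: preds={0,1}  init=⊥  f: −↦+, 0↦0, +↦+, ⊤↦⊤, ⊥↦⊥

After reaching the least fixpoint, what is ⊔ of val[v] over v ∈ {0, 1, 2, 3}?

⊤

Trace (7 dequeues):
  [1] u=0 | in 0 | out − | prev ⊥ | push {}
  [2] u=1 | in − | out ⊤ | prev 0 | push {0}
  [3] u=2 | in ⊤ | out ⊤ | prev ⊥ | push {1}
  [4] u=3 | in ⊤ | out ⊤ | prev ⊥ | push {2}
  [5] u=0 | in ⊤ | out − | ==
  [6] u=1 | in ⊤ | out ⊤ | ==
  [7] u=2 | in ⊤ | out ⊤ | ==

Converged values:
  [0] −
  [1] ⊤
  [2] ⊤
  [3] ⊤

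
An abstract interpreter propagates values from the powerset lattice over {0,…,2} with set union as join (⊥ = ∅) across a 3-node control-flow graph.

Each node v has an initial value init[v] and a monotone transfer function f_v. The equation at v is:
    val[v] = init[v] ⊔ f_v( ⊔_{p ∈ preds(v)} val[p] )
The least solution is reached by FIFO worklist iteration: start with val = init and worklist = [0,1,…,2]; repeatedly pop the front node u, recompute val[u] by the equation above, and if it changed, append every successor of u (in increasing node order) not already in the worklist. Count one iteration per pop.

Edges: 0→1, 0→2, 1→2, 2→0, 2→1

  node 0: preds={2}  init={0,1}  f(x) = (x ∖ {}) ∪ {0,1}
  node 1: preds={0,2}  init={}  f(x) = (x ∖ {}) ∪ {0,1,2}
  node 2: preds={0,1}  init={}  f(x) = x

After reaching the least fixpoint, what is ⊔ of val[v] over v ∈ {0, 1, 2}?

Trace (6 dequeues):
  [1] u=0 | in {} | out {0,1} | ==
  [2] u=1 | in {0,1} | out {0,1,2} | prev {} | push {}
  [3] u=2 | in {0,1,2} | out {0,1,2} | prev {} | push {0,1}
  [4] u=0 | in {0,1,2} | out {0,1,2} | prev {0,1} | push {2}
  [5] u=1 | in {0,1,2} | out {0,1,2} | ==
  [6] u=2 | in {0,1,2} | out {0,1,2} | ==

Converged values:
  [0] {0,1,2}
  [1] {0,1,2}
  [2] {0,1,2}

{0,1,2}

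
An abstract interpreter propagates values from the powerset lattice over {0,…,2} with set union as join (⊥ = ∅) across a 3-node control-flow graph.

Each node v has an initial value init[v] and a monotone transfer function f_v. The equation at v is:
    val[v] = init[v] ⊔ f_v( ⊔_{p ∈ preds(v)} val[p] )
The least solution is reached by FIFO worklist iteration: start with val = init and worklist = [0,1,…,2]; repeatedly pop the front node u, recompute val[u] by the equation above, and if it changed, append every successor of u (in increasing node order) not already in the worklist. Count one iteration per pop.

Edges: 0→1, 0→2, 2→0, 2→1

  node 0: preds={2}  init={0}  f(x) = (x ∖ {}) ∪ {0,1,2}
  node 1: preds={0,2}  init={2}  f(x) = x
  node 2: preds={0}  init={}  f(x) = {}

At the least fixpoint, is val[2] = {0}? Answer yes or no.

no

Trace (3 dequeues):
  [1] u=0 | in {} | out {0,1,2} | prev {0} | push {}
  [2] u=1 | in {0,1,2} | out {0,1,2} | prev {2} | push {}
  [3] u=2 | in {0,1,2} | out {} | ==

Converged values:
  [0] {0,1,2}
  [1] {0,1,2}
  [2] {}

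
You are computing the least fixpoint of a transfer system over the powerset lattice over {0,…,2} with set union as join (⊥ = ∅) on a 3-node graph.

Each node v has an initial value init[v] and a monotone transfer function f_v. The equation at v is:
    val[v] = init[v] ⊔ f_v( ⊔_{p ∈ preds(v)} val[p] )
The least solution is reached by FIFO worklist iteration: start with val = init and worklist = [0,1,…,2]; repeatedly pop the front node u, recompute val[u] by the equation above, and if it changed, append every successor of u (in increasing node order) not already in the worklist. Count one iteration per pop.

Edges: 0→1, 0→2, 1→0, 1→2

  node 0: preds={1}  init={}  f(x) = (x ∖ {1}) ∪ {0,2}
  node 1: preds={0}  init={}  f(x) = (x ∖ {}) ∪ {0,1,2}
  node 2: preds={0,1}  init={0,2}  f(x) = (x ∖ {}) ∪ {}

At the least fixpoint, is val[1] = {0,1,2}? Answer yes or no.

yes

Iteration log — 4 steps:
  step 1. node 0  ⊔preds={}  new={0,2}  old={}  +wl: 
  step 2. node 1  ⊔preds={0,2}  new={0,1,2}  old={}  +wl: 0
  step 3. node 2  ⊔preds={0,1,2}  new={0,1,2}  old={0,2}  +wl: 
  step 4. node 0  ⊔preds={0,1,2}  new={0,2}  stable

Least fixpoint reached:
  node 0: {0,2}
  node 1: {0,1,2}
  node 2: {0,1,2}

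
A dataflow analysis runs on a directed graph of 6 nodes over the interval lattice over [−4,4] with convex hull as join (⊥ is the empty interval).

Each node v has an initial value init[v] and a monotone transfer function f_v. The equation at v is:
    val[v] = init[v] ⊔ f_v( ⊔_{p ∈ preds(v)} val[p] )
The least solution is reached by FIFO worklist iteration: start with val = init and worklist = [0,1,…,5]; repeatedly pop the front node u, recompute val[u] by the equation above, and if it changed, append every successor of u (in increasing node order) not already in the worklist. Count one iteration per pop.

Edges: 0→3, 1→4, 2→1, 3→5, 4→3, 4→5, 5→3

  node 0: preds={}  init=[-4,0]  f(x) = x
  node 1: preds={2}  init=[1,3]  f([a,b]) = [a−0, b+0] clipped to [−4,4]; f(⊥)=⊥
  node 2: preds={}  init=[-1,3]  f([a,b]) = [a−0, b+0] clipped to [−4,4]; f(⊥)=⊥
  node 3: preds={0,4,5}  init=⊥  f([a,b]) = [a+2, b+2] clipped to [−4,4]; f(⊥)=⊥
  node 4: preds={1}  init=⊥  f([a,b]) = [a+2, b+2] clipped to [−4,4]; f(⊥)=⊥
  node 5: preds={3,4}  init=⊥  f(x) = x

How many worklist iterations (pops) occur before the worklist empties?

8

Iteration log — 8 steps:
  step 1. node 0  ⊔preds=⊥  new=[-4,0]  stable
  step 2. node 1  ⊔preds=[-1,3]  new=[-1,3]  old=[1,3]  +wl: 
  step 3. node 2  ⊔preds=⊥  new=[-1,3]  stable
  step 4. node 3  ⊔preds=[-4,0]  new=[-2,2]  old=⊥  +wl: 
  step 5. node 4  ⊔preds=[-1,3]  new=[1,4]  old=⊥  +wl: 3
  step 6. node 5  ⊔preds=[-2,4]  new=[-2,4]  old=⊥  +wl: 
  step 7. node 3  ⊔preds=[-4,4]  new=[-2,4]  old=[-2,2]  +wl: 5
  step 8. node 5  ⊔preds=[-2,4]  new=[-2,4]  stable

Least fixpoint reached:
  node 0: [-4,0]
  node 1: [-1,3]
  node 2: [-1,3]
  node 3: [-2,4]
  node 4: [1,4]
  node 5: [-2,4]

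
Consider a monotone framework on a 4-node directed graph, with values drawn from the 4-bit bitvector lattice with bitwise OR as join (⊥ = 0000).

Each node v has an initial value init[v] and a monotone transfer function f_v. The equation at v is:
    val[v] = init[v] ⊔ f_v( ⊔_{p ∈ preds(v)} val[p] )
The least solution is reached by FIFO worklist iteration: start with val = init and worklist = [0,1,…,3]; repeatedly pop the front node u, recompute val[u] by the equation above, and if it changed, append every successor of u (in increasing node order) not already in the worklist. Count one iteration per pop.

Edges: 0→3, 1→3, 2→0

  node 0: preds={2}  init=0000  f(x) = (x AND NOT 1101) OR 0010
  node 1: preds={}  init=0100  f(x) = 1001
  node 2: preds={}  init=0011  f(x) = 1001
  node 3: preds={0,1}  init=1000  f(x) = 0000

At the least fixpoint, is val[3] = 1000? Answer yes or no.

Iteration log — 5 steps:
  step 1. node 0  ⊔preds=0011  new=0010  old=0000  +wl: 
  step 2. node 1  ⊔preds=0000  new=1101  old=0100  +wl: 
  step 3. node 2  ⊔preds=0000  new=1011  old=0011  +wl: 0
  step 4. node 3  ⊔preds=1111  new=1000  stable
  step 5. node 0  ⊔preds=1011  new=0010  stable

Least fixpoint reached:
  node 0: 0010
  node 1: 1101
  node 2: 1011
  node 3: 1000

yes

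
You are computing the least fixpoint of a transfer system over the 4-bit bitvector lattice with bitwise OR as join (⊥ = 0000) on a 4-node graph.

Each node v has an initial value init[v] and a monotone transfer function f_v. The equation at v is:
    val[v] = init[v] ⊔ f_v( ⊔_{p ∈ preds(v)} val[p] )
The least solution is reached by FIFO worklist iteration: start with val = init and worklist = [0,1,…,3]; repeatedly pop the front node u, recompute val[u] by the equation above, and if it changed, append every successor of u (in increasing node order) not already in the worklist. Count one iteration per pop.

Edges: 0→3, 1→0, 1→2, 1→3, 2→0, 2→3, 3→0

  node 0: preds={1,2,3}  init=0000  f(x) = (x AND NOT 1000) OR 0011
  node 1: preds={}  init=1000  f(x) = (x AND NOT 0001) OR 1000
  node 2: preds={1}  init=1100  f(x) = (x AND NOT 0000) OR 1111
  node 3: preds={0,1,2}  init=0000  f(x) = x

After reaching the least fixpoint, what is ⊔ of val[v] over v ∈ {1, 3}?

1111

Worklist (5 pops):
  #1 pop 0: in=1100 → 0111 (was 0000); enqueue []
  #2 pop 1: in=0000 → 1000 (no change)
  #3 pop 2: in=1000 → 1111 (was 1100); enqueue [0]
  #4 pop 3: in=1111 → 1111 (was 0000); enqueue []
  #5 pop 0: in=1111 → 0111 (no change)

Fixpoint:
  val[0] = 0111
  val[1] = 1000
  val[2] = 1111
  val[3] = 1111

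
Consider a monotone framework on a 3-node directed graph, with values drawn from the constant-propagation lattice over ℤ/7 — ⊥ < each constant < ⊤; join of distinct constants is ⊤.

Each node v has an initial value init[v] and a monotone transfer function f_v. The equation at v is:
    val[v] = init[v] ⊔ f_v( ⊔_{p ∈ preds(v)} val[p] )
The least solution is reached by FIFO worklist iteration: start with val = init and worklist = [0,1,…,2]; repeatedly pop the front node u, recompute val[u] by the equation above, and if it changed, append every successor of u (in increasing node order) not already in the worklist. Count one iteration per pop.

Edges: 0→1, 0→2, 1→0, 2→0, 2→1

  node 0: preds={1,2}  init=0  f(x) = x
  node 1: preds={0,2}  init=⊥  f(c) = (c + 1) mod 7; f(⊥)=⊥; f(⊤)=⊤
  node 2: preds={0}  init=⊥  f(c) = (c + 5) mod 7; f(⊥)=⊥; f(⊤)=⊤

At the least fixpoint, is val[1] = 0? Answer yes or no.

no

Iteration log — 8 steps:
  step 1. node 0  ⊔preds=⊥  new=0  stable
  step 2. node 1  ⊔preds=0  new=1  old=⊥  +wl: 0
  step 3. node 2  ⊔preds=0  new=5  old=⊥  +wl: 1
  step 4. node 0  ⊔preds=⊤  new=⊤  old=0  +wl: 2
  step 5. node 1  ⊔preds=⊤  new=⊤  old=1  +wl: 0
  step 6. node 2  ⊔preds=⊤  new=⊤  old=5  +wl: 1
  step 7. node 0  ⊔preds=⊤  new=⊤  stable
  step 8. node 1  ⊔preds=⊤  new=⊤  stable

Least fixpoint reached:
  node 0: ⊤
  node 1: ⊤
  node 2: ⊤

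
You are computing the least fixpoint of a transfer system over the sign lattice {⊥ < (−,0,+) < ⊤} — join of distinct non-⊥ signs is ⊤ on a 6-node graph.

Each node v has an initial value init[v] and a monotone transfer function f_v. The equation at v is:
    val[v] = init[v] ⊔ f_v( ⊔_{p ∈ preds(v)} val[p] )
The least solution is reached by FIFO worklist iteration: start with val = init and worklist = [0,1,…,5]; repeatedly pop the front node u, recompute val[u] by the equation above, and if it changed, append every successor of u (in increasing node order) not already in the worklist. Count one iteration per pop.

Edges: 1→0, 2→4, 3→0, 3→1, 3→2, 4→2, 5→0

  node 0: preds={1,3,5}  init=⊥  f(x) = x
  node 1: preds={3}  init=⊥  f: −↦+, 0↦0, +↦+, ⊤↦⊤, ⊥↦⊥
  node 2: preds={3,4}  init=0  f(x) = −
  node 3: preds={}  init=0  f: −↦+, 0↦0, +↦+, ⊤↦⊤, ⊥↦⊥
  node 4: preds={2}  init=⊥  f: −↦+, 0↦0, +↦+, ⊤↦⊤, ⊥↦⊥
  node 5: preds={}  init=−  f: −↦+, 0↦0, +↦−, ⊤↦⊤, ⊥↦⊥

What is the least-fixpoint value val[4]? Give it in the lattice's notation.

⊤

Trace (8 dequeues):
  [1] u=0 | in ⊤ | out ⊤ | prev ⊥ | push {}
  [2] u=1 | in 0 | out 0 | prev ⊥ | push {0}
  [3] u=2 | in 0 | out ⊤ | prev 0 | push {}
  [4] u=3 | in ⊥ | out 0 | ==
  [5] u=4 | in ⊤ | out ⊤ | prev ⊥ | push {2}
  [6] u=5 | in ⊥ | out − | ==
  [7] u=0 | in ⊤ | out ⊤ | ==
  [8] u=2 | in ⊤ | out ⊤ | ==

Converged values:
  [0] ⊤
  [1] 0
  [2] ⊤
  [3] 0
  [4] ⊤
  [5] −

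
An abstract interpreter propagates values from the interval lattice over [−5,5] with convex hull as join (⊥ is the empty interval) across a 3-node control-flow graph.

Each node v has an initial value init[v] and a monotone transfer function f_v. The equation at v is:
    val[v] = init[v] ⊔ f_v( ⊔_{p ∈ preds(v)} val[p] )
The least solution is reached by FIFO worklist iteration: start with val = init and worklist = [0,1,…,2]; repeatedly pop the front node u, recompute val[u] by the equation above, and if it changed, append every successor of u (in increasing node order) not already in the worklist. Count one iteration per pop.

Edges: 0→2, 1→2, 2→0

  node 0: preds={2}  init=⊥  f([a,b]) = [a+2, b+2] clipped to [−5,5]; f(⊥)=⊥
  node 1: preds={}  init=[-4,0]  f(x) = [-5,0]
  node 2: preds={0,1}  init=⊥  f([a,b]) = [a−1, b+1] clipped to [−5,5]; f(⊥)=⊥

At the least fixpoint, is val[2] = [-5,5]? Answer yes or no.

Worklist (8 pops):
  #1 pop 0: in=⊥ → ⊥ (no change)
  #2 pop 1: in=⊥ → [-5,0] (was [-4,0]); enqueue []
  #3 pop 2: in=[-5,0] → [-5,1] (was ⊥); enqueue [0]
  #4 pop 0: in=[-5,1] → [-3,3] (was ⊥); enqueue [2]
  #5 pop 2: in=[-5,3] → [-5,4] (was [-5,1]); enqueue [0]
  #6 pop 0: in=[-5,4] → [-3,5] (was [-3,3]); enqueue [2]
  #7 pop 2: in=[-5,5] → [-5,5] (was [-5,4]); enqueue [0]
  #8 pop 0: in=[-5,5] → [-3,5] (no change)

Fixpoint:
  val[0] = [-3,5]
  val[1] = [-5,0]
  val[2] = [-5,5]

yes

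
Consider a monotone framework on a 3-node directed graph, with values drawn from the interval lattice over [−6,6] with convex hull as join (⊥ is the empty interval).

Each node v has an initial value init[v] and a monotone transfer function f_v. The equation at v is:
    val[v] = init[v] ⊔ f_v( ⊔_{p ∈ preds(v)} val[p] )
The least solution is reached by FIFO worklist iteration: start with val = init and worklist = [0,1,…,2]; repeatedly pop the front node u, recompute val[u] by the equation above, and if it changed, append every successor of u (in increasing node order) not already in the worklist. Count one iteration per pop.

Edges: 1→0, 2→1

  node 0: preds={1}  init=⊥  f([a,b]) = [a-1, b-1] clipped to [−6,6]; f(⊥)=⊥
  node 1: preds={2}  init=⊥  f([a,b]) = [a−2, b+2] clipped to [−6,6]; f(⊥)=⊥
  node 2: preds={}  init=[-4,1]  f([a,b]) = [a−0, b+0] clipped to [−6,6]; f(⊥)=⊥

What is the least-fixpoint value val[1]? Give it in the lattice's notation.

[-6,3]

Worklist (4 pops):
  #1 pop 0: in=⊥ → ⊥ (no change)
  #2 pop 1: in=[-4,1] → [-6,3] (was ⊥); enqueue [0]
  #3 pop 2: in=⊥ → [-4,1] (no change)
  #4 pop 0: in=[-6,3] → [-6,2] (was ⊥); enqueue []

Fixpoint:
  val[0] = [-6,2]
  val[1] = [-6,3]
  val[2] = [-4,1]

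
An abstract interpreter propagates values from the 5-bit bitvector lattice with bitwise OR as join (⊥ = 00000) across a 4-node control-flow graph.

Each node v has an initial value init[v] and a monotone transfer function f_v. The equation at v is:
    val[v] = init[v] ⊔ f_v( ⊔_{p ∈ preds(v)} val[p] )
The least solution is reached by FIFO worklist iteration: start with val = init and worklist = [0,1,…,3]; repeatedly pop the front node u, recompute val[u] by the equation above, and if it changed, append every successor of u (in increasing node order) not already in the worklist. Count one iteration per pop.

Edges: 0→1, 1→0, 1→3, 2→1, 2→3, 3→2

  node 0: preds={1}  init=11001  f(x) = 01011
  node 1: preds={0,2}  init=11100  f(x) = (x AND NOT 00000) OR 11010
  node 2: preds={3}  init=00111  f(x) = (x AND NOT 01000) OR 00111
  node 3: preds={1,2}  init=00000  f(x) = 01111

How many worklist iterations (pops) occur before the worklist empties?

Trace (6 dequeues):
  [1] u=0 | in 11100 | out 11011 | prev 11001 | push {}
  [2] u=1 | in 11111 | out 11111 | prev 11100 | push {0}
  [3] u=2 | in 00000 | out 00111 | ==
  [4] u=3 | in 11111 | out 01111 | prev 00000 | push {2}
  [5] u=0 | in 11111 | out 11011 | ==
  [6] u=2 | in 01111 | out 00111 | ==

Converged values:
  [0] 11011
  [1] 11111
  [2] 00111
  [3] 01111

6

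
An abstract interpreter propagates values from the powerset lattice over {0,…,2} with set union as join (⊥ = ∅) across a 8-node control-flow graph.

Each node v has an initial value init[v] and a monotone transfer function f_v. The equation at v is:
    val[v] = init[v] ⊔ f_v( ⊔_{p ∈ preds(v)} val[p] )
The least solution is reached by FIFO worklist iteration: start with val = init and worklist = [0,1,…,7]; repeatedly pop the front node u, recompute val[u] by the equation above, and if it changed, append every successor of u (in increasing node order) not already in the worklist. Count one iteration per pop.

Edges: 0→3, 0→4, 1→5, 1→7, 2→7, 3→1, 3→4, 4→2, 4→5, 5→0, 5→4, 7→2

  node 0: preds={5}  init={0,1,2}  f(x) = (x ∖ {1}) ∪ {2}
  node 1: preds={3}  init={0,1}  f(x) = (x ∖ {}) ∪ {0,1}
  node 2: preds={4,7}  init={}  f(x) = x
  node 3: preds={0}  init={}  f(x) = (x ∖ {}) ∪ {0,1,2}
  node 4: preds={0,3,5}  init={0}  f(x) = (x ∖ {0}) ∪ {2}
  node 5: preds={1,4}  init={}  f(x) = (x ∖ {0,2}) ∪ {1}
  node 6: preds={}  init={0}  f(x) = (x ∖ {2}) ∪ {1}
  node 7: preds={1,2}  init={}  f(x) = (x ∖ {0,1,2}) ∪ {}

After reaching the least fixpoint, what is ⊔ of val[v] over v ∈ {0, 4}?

Worklist (14 pops):
  #1 pop 0: in={} → {0,1,2} (no change)
  #2 pop 1: in={} → {0,1} (no change)
  #3 pop 2: in={0} → {0} (was {}); enqueue []
  #4 pop 3: in={0,1,2} → {0,1,2} (was {}); enqueue [1]
  #5 pop 4: in={0,1,2} → {0,1,2} (was {0}); enqueue [2]
  #6 pop 5: in={0,1,2} → {1} (was {}); enqueue [0,4]
  #7 pop 6: in={} → {0,1} (was {0}); enqueue []
  #8 pop 7: in={0,1} → {} (no change)
  #9 pop 1: in={0,1,2} → {0,1,2} (was {0,1}); enqueue [5,7]
  #10 pop 2: in={0,1,2} → {0,1,2} (was {0}); enqueue []
  #11 pop 0: in={1} → {0,1,2} (no change)
  #12 pop 4: in={0,1,2} → {0,1,2} (no change)
  #13 pop 5: in={0,1,2} → {1} (no change)
  #14 pop 7: in={0,1,2} → {} (no change)

Fixpoint:
  val[0] = {0,1,2}
  val[1] = {0,1,2}
  val[2] = {0,1,2}
  val[3] = {0,1,2}
  val[4] = {0,1,2}
  val[5] = {1}
  val[6] = {0,1}
  val[7] = {}

{0,1,2}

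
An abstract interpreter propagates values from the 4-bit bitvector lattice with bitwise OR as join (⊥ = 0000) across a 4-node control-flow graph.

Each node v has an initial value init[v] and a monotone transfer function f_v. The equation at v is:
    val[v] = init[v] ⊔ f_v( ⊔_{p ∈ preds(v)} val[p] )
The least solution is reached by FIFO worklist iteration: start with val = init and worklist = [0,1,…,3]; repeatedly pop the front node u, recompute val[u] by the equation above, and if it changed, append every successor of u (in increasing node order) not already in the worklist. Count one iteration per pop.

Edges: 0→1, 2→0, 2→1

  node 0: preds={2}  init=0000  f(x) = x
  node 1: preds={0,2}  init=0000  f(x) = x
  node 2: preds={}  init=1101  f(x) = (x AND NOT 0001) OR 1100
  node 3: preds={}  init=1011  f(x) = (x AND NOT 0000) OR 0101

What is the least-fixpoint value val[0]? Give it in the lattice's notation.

Iteration log — 4 steps:
  step 1. node 0  ⊔preds=1101  new=1101  old=0000  +wl: 
  step 2. node 1  ⊔preds=1101  new=1101  old=0000  +wl: 
  step 3. node 2  ⊔preds=0000  new=1101  stable
  step 4. node 3  ⊔preds=0000  new=1111  old=1011  +wl: 

Least fixpoint reached:
  node 0: 1101
  node 1: 1101
  node 2: 1101
  node 3: 1111

1101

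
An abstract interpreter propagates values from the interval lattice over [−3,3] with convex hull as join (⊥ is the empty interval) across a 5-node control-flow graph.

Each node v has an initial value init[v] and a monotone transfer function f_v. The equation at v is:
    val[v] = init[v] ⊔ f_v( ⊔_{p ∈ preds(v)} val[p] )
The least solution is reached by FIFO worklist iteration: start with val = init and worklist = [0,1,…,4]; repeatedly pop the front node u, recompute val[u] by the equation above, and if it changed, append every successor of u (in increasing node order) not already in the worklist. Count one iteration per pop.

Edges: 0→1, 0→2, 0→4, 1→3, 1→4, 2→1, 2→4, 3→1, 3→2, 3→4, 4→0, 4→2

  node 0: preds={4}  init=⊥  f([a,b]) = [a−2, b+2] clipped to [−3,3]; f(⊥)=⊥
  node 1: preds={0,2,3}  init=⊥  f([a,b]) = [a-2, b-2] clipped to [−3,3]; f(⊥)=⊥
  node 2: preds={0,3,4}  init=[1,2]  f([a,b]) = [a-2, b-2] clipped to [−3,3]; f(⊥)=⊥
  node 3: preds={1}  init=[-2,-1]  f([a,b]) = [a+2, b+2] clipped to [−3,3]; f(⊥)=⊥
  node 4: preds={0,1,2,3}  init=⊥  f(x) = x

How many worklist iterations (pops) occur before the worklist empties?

Worklist (16 pops):
  #1 pop 0: in=⊥ → ⊥ (no change)
  #2 pop 1: in=[-2,2] → [-3,0] (was ⊥); enqueue []
  #3 pop 2: in=[-2,-1] → [-3,2] (was [1,2]); enqueue [1]
  #4 pop 3: in=[-3,0] → [-2,2] (was [-2,-1]); enqueue [2]
  #5 pop 4: in=[-3,2] → [-3,2] (was ⊥); enqueue [0]
  #6 pop 1: in=[-3,2] → [-3,0] (no change)
  #7 pop 2: in=[-3,2] → [-3,2] (no change)
  #8 pop 0: in=[-3,2] → [-3,3] (was ⊥); enqueue [1,2,4]
  #9 pop 1: in=[-3,3] → [-3,1] (was [-3,0]); enqueue [3]
  #10 pop 2: in=[-3,3] → [-3,2] (no change)
  #11 pop 4: in=[-3,3] → [-3,3] (was [-3,2]); enqueue [0,2]
  #12 pop 3: in=[-3,1] → [-2,3] (was [-2,2]); enqueue [1,4]
  #13 pop 0: in=[-3,3] → [-3,3] (no change)
  #14 pop 2: in=[-3,3] → [-3,2] (no change)
  #15 pop 1: in=[-3,3] → [-3,1] (no change)
  #16 pop 4: in=[-3,3] → [-3,3] (no change)

Fixpoint:
  val[0] = [-3,3]
  val[1] = [-3,1]
  val[2] = [-3,2]
  val[3] = [-2,3]
  val[4] = [-3,3]

16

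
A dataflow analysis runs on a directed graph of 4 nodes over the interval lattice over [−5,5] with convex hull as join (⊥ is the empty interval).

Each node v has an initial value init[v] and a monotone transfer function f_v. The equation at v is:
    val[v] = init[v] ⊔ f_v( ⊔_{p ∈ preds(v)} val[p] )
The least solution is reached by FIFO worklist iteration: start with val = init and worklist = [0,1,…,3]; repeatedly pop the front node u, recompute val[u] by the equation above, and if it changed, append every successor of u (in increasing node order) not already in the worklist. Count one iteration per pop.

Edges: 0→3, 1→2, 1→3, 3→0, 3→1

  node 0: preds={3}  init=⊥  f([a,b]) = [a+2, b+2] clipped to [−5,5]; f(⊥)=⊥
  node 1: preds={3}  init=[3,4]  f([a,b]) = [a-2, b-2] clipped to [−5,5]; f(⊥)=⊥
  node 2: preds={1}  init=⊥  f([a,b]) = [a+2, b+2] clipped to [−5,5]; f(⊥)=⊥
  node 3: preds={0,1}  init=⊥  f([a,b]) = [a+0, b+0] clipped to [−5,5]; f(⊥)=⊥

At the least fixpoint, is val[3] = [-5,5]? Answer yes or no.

Iteration log — 23 steps:
  step 1. node 0  ⊔preds=⊥  new=⊥  stable
  step 2. node 1  ⊔preds=⊥  new=[3,4]  stable
  step 3. node 2  ⊔preds=[3,4]  new=[5,5]  old=⊥  +wl: 
  step 4. node 3  ⊔preds=[3,4]  new=[3,4]  old=⊥  +wl: 0,1
  step 5. node 0  ⊔preds=[3,4]  new=[5,5]  old=⊥  +wl: 3
  step 6. node 1  ⊔preds=[3,4]  new=[1,4]  old=[3,4]  +wl: 2
  step 7. node 3  ⊔preds=[1,5]  new=[1,5]  old=[3,4]  +wl: 0,1
  step 8. node 2  ⊔preds=[1,4]  new=[3,5]  old=[5,5]  +wl: 
  step 9. node 0  ⊔preds=[1,5]  new=[3,5]  old=[5,5]  +wl: 3
  step 10. node 1  ⊔preds=[1,5]  new=[-1,4]  old=[1,4]  +wl: 2
  step 11. node 3  ⊔preds=[-1,5]  new=[-1,5]  old=[1,5]  +wl: 0,1
  step 12. node 2  ⊔preds=[-1,4]  new=[1,5]  old=[3,5]  +wl: 
  step 13. node 0  ⊔preds=[-1,5]  new=[1,5]  old=[3,5]  +wl: 3
  step 14. node 1  ⊔preds=[-1,5]  new=[-3,4]  old=[-1,4]  +wl: 2
  step 15. node 3  ⊔preds=[-3,5]  new=[-3,5]  old=[-1,5]  +wl: 0,1
  step 16. node 2  ⊔preds=[-3,4]  new=[-1,5]  old=[1,5]  +wl: 
  step 17. node 0  ⊔preds=[-3,5]  new=[-1,5]  old=[1,5]  +wl: 3
  step 18. node 1  ⊔preds=[-3,5]  new=[-5,4]  old=[-3,4]  +wl: 2
  step 19. node 3  ⊔preds=[-5,5]  new=[-5,5]  old=[-3,5]  +wl: 0,1
  step 20. node 2  ⊔preds=[-5,4]  new=[-3,5]  old=[-1,5]  +wl: 
  step 21. node 0  ⊔preds=[-5,5]  new=[-3,5]  old=[-1,5]  +wl: 3
  step 22. node 1  ⊔preds=[-5,5]  new=[-5,4]  stable
  step 23. node 3  ⊔preds=[-5,5]  new=[-5,5]  stable

Least fixpoint reached:
  node 0: [-3,5]
  node 1: [-5,4]
  node 2: [-3,5]
  node 3: [-5,5]

yes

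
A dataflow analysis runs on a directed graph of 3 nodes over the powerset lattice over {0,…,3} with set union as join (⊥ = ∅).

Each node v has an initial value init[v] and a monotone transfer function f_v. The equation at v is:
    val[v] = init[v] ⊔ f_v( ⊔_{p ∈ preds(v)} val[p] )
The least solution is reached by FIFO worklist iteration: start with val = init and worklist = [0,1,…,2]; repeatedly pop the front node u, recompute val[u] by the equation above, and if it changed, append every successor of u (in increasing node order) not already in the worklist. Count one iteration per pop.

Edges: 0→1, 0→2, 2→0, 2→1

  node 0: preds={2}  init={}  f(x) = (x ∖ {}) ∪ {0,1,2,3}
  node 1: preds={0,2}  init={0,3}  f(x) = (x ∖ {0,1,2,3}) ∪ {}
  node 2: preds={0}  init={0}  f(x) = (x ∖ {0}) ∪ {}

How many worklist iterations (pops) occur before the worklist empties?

5

Worklist (5 pops):
  #1 pop 0: in={0} → {0,1,2,3} (was {}); enqueue []
  #2 pop 1: in={0,1,2,3} → {0,3} (no change)
  #3 pop 2: in={0,1,2,3} → {0,1,2,3} (was {0}); enqueue [0,1]
  #4 pop 0: in={0,1,2,3} → {0,1,2,3} (no change)
  #5 pop 1: in={0,1,2,3} → {0,3} (no change)

Fixpoint:
  val[0] = {0,1,2,3}
  val[1] = {0,3}
  val[2] = {0,1,2,3}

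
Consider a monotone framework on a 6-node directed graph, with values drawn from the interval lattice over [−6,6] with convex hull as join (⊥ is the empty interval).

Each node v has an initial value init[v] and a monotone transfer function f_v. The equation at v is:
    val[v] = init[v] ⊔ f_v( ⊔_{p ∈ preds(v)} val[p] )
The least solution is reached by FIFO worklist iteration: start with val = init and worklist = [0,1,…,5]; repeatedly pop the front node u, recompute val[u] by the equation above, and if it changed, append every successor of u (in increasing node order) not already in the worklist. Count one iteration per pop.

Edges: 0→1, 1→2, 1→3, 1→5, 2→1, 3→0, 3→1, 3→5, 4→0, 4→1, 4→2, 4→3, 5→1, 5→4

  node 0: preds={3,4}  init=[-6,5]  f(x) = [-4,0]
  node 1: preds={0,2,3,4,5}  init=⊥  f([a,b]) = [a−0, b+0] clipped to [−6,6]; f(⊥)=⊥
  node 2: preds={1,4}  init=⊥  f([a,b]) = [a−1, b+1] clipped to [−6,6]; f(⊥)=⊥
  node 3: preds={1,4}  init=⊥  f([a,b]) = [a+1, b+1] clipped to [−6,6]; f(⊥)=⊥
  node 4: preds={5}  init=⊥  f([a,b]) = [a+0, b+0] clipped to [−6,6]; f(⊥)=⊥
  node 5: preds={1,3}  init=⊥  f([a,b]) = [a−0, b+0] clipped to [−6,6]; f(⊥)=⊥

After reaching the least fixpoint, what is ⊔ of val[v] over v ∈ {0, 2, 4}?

[-6,6]

Worklist (14 pops):
  #1 pop 0: in=⊥ → [-6,5] (no change)
  #2 pop 1: in=[-6,5] → [-6,5] (was ⊥); enqueue []
  #3 pop 2: in=[-6,5] → [-6,6] (was ⊥); enqueue [1]
  #4 pop 3: in=[-6,5] → [-5,6] (was ⊥); enqueue [0]
  #5 pop 4: in=⊥ → ⊥ (no change)
  #6 pop 5: in=[-6,6] → [-6,6] (was ⊥); enqueue [4]
  #7 pop 1: in=[-6,6] → [-6,6] (was [-6,5]); enqueue [2,3,5]
  #8 pop 0: in=[-5,6] → [-6,5] (no change)
  #9 pop 4: in=[-6,6] → [-6,6] (was ⊥); enqueue [0,1]
  #10 pop 2: in=[-6,6] → [-6,6] (no change)
  #11 pop 3: in=[-6,6] → [-5,6] (no change)
  #12 pop 5: in=[-6,6] → [-6,6] (no change)
  #13 pop 0: in=[-6,6] → [-6,5] (no change)
  #14 pop 1: in=[-6,6] → [-6,6] (no change)

Fixpoint:
  val[0] = [-6,5]
  val[1] = [-6,6]
  val[2] = [-6,6]
  val[3] = [-5,6]
  val[4] = [-6,6]
  val[5] = [-6,6]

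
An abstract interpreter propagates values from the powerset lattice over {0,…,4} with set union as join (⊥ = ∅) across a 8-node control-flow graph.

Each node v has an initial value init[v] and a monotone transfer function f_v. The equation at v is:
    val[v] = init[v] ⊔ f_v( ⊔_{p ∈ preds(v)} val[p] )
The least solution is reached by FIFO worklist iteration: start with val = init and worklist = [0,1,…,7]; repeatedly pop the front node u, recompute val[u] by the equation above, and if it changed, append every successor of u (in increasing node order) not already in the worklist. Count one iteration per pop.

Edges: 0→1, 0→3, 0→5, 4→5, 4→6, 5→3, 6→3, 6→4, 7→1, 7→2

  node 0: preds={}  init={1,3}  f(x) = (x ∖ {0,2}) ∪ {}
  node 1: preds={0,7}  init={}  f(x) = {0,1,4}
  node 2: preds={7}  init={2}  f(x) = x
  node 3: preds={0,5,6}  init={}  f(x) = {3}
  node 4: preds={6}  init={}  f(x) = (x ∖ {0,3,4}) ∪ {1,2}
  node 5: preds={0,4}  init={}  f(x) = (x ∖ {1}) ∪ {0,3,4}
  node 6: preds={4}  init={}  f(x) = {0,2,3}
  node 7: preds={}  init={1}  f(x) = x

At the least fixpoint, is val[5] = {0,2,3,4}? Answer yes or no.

Iteration log — 10 steps:
  step 1. node 0  ⊔preds={}  new={1,3}  stable
  step 2. node 1  ⊔preds={1,3}  new={0,1,4}  old={}  +wl: 
  step 3. node 2  ⊔preds={1}  new={1,2}  old={2}  +wl: 
  step 4. node 3  ⊔preds={1,3}  new={3}  old={}  +wl: 
  step 5. node 4  ⊔preds={}  new={1,2}  old={}  +wl: 
  step 6. node 5  ⊔preds={1,2,3}  new={0,2,3,4}  old={}  +wl: 3
  step 7. node 6  ⊔preds={1,2}  new={0,2,3}  old={}  +wl: 4
  step 8. node 7  ⊔preds={}  new={1}  stable
  step 9. node 3  ⊔preds={0,1,2,3,4}  new={3}  stable
  step 10. node 4  ⊔preds={0,2,3}  new={1,2}  stable

Least fixpoint reached:
  node 0: {1,3}
  node 1: {0,1,4}
  node 2: {1,2}
  node 3: {3}
  node 4: {1,2}
  node 5: {0,2,3,4}
  node 6: {0,2,3}
  node 7: {1}

yes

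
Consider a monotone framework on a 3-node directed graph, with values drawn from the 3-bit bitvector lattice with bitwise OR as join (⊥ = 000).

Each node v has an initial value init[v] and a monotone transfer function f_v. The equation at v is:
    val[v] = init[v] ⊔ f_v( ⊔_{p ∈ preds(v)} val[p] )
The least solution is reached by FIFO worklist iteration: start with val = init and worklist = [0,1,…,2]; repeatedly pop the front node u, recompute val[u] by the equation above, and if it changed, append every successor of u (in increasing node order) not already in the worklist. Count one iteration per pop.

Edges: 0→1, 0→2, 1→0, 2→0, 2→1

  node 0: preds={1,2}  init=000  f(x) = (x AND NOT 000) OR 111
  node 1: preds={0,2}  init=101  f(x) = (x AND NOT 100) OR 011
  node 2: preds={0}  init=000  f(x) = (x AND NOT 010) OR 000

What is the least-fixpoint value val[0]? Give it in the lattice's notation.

111

Trace (5 dequeues):
  [1] u=0 | in 101 | out 111 | prev 000 | push {}
  [2] u=1 | in 111 | out 111 | prev 101 | push {0}
  [3] u=2 | in 111 | out 101 | prev 000 | push {1}
  [4] u=0 | in 111 | out 111 | ==
  [5] u=1 | in 111 | out 111 | ==

Converged values:
  [0] 111
  [1] 111
  [2] 101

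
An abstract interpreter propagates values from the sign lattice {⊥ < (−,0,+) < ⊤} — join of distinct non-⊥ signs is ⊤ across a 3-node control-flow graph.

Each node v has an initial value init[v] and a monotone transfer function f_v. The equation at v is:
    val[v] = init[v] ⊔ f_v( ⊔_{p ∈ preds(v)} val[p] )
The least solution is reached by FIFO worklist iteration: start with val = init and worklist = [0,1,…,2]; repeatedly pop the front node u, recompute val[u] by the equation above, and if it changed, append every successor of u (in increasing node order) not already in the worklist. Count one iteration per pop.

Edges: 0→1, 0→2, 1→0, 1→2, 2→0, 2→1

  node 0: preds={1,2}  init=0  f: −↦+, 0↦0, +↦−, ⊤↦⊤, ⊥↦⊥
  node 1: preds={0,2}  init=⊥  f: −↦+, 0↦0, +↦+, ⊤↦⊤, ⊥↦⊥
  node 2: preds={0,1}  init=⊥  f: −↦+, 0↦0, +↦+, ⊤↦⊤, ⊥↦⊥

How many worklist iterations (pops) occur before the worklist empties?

5

Iteration log — 5 steps:
  step 1. node 0  ⊔preds=⊥  new=0  stable
  step 2. node 1  ⊔preds=0  new=0  old=⊥  +wl: 0
  step 3. node 2  ⊔preds=0  new=0  old=⊥  +wl: 1
  step 4. node 0  ⊔preds=0  new=0  stable
  step 5. node 1  ⊔preds=0  new=0  stable

Least fixpoint reached:
  node 0: 0
  node 1: 0
  node 2: 0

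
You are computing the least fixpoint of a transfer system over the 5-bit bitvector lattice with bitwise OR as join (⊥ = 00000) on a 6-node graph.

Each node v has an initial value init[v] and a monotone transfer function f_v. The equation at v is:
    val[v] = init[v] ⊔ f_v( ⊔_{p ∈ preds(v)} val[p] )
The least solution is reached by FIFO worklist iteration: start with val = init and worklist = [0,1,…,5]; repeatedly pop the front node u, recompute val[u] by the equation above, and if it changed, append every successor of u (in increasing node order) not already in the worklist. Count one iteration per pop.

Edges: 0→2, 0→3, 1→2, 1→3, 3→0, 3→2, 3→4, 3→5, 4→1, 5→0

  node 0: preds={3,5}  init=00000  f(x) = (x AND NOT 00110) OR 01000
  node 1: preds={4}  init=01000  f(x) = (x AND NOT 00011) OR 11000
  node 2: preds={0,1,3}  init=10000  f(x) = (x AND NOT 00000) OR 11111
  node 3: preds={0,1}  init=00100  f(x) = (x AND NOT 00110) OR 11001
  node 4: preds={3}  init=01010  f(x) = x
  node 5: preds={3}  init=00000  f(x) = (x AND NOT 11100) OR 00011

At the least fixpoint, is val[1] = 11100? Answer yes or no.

yes

Trace (11 dequeues):
  [1] u=0 | in 00100 | out 01000 | prev 00000 | push {}
  [2] u=1 | in 01010 | out 11000 | prev 01000 | push {}
  [3] u=2 | in 11100 | out 11111 | prev 10000 | push {}
  [4] u=3 | in 11000 | out 11101 | prev 00100 | push {0,2}
  [5] u=4 | in 11101 | out 11111 | prev 01010 | push {1}
  [6] u=5 | in 11101 | out 00011 | prev 00000 | push {}
  [7] u=0 | in 11111 | out 11001 | prev 01000 | push {3}
  [8] u=2 | in 11101 | out 11111 | ==
  [9] u=1 | in 11111 | out 11100 | prev 11000 | push {2}
  [10] u=3 | in 11101 | out 11101 | ==
  [11] u=2 | in 11101 | out 11111 | ==

Converged values:
  [0] 11001
  [1] 11100
  [2] 11111
  [3] 11101
  [4] 11111
  [5] 00011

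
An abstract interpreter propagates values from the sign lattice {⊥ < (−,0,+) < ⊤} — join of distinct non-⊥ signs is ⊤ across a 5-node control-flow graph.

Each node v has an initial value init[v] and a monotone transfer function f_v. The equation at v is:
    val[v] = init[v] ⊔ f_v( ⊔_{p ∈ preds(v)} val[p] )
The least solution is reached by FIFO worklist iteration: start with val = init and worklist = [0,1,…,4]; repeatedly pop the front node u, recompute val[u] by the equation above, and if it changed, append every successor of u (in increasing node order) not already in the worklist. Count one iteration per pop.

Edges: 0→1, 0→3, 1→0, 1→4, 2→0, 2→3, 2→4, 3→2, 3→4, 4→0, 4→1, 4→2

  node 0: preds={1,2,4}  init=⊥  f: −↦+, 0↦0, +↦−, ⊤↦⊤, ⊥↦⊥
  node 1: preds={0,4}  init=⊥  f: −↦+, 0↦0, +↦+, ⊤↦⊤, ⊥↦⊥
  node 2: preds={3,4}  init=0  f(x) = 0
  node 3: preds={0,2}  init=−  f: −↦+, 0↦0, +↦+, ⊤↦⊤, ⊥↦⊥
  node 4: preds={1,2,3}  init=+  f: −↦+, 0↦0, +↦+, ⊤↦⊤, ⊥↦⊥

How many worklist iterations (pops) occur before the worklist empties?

8

Iteration log — 8 steps:
  step 1. node 0  ⊔preds=⊤  new=⊤  old=⊥  +wl: 
  step 2. node 1  ⊔preds=⊤  new=⊤  old=⊥  +wl: 0
  step 3. node 2  ⊔preds=⊤  new=0  stable
  step 4. node 3  ⊔preds=⊤  new=⊤  old=−  +wl: 2
  step 5. node 4  ⊔preds=⊤  new=⊤  old=+  +wl: 1
  step 6. node 0  ⊔preds=⊤  new=⊤  stable
  step 7. node 2  ⊔preds=⊤  new=0  stable
  step 8. node 1  ⊔preds=⊤  new=⊤  stable

Least fixpoint reached:
  node 0: ⊤
  node 1: ⊤
  node 2: 0
  node 3: ⊤
  node 4: ⊤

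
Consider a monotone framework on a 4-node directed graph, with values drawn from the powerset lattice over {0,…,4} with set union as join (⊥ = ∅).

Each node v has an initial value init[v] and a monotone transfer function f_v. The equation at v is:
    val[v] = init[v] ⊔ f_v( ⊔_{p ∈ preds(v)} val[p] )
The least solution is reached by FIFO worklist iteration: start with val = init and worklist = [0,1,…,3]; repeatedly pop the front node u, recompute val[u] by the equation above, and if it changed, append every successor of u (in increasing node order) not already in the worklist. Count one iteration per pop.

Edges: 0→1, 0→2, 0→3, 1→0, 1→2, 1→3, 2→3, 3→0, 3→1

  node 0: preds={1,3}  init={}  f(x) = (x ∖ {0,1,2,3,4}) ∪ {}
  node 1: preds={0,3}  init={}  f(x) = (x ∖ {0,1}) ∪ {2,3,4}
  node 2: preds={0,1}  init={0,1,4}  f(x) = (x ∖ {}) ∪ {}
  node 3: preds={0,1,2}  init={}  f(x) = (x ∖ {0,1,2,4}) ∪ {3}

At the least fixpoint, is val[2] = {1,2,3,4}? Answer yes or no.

no

Worklist (6 pops):
  #1 pop 0: in={} → {} (no change)
  #2 pop 1: in={} → {2,3,4} (was {}); enqueue [0]
  #3 pop 2: in={2,3,4} → {0,1,2,3,4} (was {0,1,4}); enqueue []
  #4 pop 3: in={0,1,2,3,4} → {3} (was {}); enqueue [1]
  #5 pop 0: in={2,3,4} → {} (no change)
  #6 pop 1: in={3} → {2,3,4} (no change)

Fixpoint:
  val[0] = {}
  val[1] = {2,3,4}
  val[2] = {0,1,2,3,4}
  val[3] = {3}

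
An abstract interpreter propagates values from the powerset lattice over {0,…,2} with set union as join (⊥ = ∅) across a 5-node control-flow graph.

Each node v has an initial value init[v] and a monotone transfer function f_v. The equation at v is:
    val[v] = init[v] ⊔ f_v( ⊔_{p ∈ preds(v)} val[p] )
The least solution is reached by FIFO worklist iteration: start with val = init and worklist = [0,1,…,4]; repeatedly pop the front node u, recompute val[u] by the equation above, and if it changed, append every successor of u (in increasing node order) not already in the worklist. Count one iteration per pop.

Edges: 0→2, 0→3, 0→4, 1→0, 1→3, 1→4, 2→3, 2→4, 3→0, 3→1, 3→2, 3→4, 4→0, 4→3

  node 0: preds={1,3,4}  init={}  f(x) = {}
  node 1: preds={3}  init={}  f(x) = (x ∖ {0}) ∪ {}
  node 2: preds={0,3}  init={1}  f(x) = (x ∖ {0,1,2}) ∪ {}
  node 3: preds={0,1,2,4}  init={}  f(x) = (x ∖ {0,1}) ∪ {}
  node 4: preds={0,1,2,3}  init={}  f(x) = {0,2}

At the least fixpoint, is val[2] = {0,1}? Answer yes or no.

Worklist (13 pops):
  #1 pop 0: in={} → {} (no change)
  #2 pop 1: in={} → {} (no change)
  #3 pop 2: in={} → {1} (no change)
  #4 pop 3: in={1} → {} (no change)
  #5 pop 4: in={1} → {0,2} (was {}); enqueue [0,3]
  #6 pop 0: in={0,2} → {} (no change)
  #7 pop 3: in={0,1,2} → {2} (was {}); enqueue [0,1,2,4]
  #8 pop 0: in={0,2} → {} (no change)
  #9 pop 1: in={2} → {2} (was {}); enqueue [0,3]
  #10 pop 2: in={2} → {1} (no change)
  #11 pop 4: in={1,2} → {0,2} (no change)
  #12 pop 0: in={0,2} → {} (no change)
  #13 pop 3: in={0,1,2} → {2} (no change)

Fixpoint:
  val[0] = {}
  val[1] = {2}
  val[2] = {1}
  val[3] = {2}
  val[4] = {0,2}

no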